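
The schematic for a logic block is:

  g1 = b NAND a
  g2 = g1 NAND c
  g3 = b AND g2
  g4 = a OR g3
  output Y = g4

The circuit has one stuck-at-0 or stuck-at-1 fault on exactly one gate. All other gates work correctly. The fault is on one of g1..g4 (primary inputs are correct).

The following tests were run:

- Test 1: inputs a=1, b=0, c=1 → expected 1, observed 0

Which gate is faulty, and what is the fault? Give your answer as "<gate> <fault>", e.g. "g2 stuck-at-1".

g4 stuck-at-0

Fault-free values for test 1 (a=1, b=0, c=1): g1=1, g2=0, g3=0, g4=1, giving Y=1. Observed 0.
Test 1: faults giving observed 0 are {g4 stuck-at-0}.
Only g4 stuck-at-0 is consistent with every test.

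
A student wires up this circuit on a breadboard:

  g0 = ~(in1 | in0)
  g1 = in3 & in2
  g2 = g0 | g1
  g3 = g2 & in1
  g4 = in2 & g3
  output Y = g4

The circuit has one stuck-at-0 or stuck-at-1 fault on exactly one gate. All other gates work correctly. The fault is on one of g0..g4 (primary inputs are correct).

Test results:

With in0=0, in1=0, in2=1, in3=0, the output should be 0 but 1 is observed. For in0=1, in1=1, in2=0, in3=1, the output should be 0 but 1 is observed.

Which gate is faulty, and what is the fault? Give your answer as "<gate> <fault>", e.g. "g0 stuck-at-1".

Fault-free values for test 1 (in0=0, in1=0, in2=1, in3=0): g0=1, g1=0, g2=1, g3=0, g4=0, giving Y=0. Observed 1.
Test 1: faults giving observed 1 are {g3 stuck-at-1, g4 stuck-at-1}.
Test 2 (in0=1, in1=1, in2=0, in3=1): fault-free g0=0, g1=0, g2=0, g3=0, g4=0 → 0; observed 1. Eliminates g3 stuck-at-1.
Only g4 stuck-at-1 is consistent with every test.

g4 stuck-at-1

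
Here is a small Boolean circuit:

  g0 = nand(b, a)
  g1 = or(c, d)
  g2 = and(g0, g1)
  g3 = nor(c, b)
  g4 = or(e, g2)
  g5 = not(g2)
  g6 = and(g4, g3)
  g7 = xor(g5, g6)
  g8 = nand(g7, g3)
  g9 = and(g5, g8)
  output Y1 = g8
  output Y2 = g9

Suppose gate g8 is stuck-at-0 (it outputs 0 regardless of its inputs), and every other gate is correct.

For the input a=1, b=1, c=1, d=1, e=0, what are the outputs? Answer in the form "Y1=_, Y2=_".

Propagate with g8 forced: g0=0, g1=1, g2=0, g3=0, g4=0, g5=1, g6=0, g7=1, g8=0 [stuck-at-0], g9=0.
So the outputs are Y1=0, Y2=0. (Without the fault they would be Y1=1, Y2=1.)

Y1=0, Y2=0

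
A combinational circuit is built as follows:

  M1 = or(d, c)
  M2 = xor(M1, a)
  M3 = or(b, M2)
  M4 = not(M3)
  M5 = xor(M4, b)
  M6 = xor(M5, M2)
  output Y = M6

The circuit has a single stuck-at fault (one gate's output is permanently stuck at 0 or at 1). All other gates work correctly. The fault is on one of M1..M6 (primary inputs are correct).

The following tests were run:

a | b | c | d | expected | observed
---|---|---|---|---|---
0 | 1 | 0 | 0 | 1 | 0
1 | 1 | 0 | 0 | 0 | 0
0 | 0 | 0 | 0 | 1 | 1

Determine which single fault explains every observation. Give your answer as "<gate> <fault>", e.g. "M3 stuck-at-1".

Fault-free values for test 1 (a=0, b=1, c=0, d=0): M1=0, M2=0, M3=1, M4=0, M5=1, M6=1, giving Y=1. Observed 0.
Test 1: faults giving observed 0 are {M1 stuck-at-1, M2 stuck-at-1, M3 stuck-at-0, M4 stuck-at-1, M5 stuck-at-0, M6 stuck-at-0}.
Test 2 (a=1, b=1, c=0, d=0): fault-free M1=0, M2=1, M3=1, M4=0, M5=1, M6=0 → 0; observed 0. Eliminates M1 stuck-at-1, M3 stuck-at-0, M4 stuck-at-1, M5 stuck-at-0.
Test 3 (a=0, b=0, c=0, d=0): fault-free M1=0, M2=0, M3=0, M4=1, M5=1, M6=1 → 1; observed 1. Eliminates M6 stuck-at-0.
Only M2 stuck-at-1 is consistent with every test.

M2 stuck-at-1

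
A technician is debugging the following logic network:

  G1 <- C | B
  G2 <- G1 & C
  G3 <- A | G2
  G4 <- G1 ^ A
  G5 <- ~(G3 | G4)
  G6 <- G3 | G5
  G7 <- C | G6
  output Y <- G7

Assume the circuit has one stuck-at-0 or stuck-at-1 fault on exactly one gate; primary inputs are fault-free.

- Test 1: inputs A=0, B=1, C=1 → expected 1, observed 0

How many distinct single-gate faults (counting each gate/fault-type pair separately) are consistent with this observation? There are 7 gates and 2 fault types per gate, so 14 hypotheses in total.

1

Fault-free: G1=1, G2=1, G3=1, G4=1, G5=0, G6=1, G7=1 → 1. Observed 0.
  G1 stuck-at-0: output 1 ✗
  G1 stuck-at-1: output 1 ✗
  G2 stuck-at-0: output 1 ✗
  G2 stuck-at-1: output 1 ✗
  G3 stuck-at-0: output 1 ✗
  G3 stuck-at-1: output 1 ✗
  G4 stuck-at-0: output 1 ✗
  G4 stuck-at-1: output 1 ✗
  G5 stuck-at-0: output 1 ✗
  G5 stuck-at-1: output 1 ✗
  G6 stuck-at-0: output 1 ✗
  G6 stuck-at-1: output 1 ✗
  G7 stuck-at-0: output 0 ✓
  G7 stuck-at-1: output 1 ✗
Consistent faults: {G7 stuck-at-0} — 1 in all.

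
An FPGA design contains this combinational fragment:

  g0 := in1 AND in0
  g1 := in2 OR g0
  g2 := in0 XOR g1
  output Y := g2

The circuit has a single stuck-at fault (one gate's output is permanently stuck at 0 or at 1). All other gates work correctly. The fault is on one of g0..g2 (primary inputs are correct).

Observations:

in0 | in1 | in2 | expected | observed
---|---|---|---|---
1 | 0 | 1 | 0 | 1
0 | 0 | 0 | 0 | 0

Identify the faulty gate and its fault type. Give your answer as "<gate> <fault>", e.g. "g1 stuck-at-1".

g1 stuck-at-0

Fault-free values for test 1 (in0=1, in1=0, in2=1): g0=0, g1=1, g2=0, giving Y=0. Observed 1.
Test 1: faults giving observed 1 are {g1 stuck-at-0, g2 stuck-at-1}.
Test 2 (in0=0, in1=0, in2=0): fault-free g0=0, g1=0, g2=0 → 0; observed 0. Eliminates g2 stuck-at-1.
Only g1 stuck-at-0 is consistent with every test.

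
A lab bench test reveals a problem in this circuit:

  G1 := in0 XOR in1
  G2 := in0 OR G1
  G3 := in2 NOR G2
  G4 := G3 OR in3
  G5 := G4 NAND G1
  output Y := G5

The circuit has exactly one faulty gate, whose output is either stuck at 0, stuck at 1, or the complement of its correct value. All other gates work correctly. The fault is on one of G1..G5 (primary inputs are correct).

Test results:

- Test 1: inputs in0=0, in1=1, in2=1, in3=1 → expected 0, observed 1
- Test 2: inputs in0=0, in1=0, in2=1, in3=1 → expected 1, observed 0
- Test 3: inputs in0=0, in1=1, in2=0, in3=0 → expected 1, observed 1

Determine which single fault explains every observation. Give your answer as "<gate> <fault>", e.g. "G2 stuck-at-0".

Fault-free values for test 1 (in0=0, in1=1, in2=1, in3=1): G1=1, G2=1, G3=0, G4=1, G5=0, giving Y=0. Observed 1.
Test 1: faults giving observed 1 are {G1 stuck-at-0, G1 inverted output, G4 stuck-at-0, G4 inverted output, G5 stuck-at-1, G5 inverted output}.
Test 2 (in0=0, in1=0, in2=1, in3=1): fault-free G1=0, G2=0, G3=0, G4=1, G5=1 → 1; observed 0. Eliminates G1 stuck-at-0, G4 stuck-at-0, G4 inverted output, G5 stuck-at-1.
Test 3 (in0=0, in1=1, in2=0, in3=0): fault-free G1=1, G2=1, G3=0, G4=0, G5=1 → 1; observed 1. Eliminates G5 inverted output.
Only G1 inverted output is consistent with every test.

G1 inverted output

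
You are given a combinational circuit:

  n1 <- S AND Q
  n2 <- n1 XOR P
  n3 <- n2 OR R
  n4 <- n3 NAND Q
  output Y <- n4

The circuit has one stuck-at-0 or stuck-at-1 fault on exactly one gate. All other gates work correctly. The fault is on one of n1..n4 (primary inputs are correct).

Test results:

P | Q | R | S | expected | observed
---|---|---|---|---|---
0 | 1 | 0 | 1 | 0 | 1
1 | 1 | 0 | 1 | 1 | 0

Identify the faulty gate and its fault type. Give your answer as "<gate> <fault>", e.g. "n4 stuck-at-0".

Fault-free values for test 1 (P=0, Q=1, R=0, S=1): n1=1, n2=1, n3=1, n4=0, giving Y=0. Observed 1.
Test 1: faults giving observed 1 are {n1 stuck-at-0, n2 stuck-at-0, n3 stuck-at-0, n4 stuck-at-1}.
Test 2 (P=1, Q=1, R=0, S=1): fault-free n1=1, n2=0, n3=0, n4=1 → 1; observed 0. Eliminates n2 stuck-at-0, n3 stuck-at-0, n4 stuck-at-1.
Only n1 stuck-at-0 is consistent with every test.

n1 stuck-at-0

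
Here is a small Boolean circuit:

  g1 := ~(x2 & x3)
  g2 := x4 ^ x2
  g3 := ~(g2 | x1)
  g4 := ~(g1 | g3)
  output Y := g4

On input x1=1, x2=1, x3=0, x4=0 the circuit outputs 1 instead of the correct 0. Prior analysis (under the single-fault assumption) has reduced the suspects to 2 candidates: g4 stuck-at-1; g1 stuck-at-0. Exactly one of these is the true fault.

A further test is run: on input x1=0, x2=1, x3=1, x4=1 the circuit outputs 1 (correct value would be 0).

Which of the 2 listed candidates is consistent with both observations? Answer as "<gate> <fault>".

g4 stuck-at-1

Evaluate each candidate on input x1=0, x2=1, x3=1, x4=1:
  g4 stuck-at-1: g1=0, g2=0, g3=1, g4=1 [stuck-at-1] → 1 — matches
  g1 stuck-at-0: g1=0 [stuck-at-0], g2=0, g3=1, g4=0 → 0 — eliminated
Only g4 stuck-at-1 reproduces the observed 1.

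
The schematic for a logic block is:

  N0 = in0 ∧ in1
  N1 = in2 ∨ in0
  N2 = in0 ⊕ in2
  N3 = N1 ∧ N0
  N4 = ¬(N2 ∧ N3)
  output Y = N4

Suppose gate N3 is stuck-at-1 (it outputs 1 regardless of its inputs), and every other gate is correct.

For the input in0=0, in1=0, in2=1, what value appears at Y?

Propagate with N3 forced: N0=0, N1=1, N2=1, N3=1 [stuck-at-1], N4=0.
So Y = 0. (Without the fault it would be 1.)

0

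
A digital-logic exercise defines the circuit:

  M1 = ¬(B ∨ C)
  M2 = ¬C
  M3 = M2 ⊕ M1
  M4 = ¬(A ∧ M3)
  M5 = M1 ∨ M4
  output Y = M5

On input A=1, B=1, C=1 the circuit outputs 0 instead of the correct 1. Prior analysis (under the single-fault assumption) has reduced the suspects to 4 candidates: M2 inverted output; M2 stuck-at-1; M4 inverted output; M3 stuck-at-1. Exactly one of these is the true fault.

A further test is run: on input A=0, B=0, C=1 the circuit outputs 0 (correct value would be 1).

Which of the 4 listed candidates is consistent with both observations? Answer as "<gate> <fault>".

Evaluate each candidate on input A=0, B=0, C=1:
  M2 inverted output: M1=0, M2=1 [inverted output], M3=1, M4=1, M5=1 → 1 — eliminated
  M2 stuck-at-1: M1=0, M2=1 [stuck-at-1], M3=1, M4=1, M5=1 → 1 — eliminated
  M4 inverted output: M1=0, M2=0, M3=0, M4=0 [inverted output], M5=0 → 0 — matches
  M3 stuck-at-1: M1=0, M2=0, M3=1 [stuck-at-1], M4=1, M5=1 → 1 — eliminated
Only M4 inverted output reproduces the observed 0.

M4 inverted output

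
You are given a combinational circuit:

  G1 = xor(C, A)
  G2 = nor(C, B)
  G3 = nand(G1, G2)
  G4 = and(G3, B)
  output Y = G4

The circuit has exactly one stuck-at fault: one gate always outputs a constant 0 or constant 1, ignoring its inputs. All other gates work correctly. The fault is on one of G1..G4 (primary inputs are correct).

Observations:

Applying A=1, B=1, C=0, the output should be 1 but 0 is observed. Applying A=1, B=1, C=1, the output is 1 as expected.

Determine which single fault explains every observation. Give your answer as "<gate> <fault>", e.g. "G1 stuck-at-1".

Fault-free values for test 1 (A=1, B=1, C=0): G1=1, G2=0, G3=1, G4=1, giving Y=1. Observed 0.
Test 1: faults giving observed 0 are {G2 stuck-at-1, G3 stuck-at-0, G4 stuck-at-0}.
Test 2 (A=1, B=1, C=1): fault-free G1=0, G2=0, G3=1, G4=1 → 1; observed 1. Eliminates G3 stuck-at-0, G4 stuck-at-0.
Only G2 stuck-at-1 is consistent with every test.

G2 stuck-at-1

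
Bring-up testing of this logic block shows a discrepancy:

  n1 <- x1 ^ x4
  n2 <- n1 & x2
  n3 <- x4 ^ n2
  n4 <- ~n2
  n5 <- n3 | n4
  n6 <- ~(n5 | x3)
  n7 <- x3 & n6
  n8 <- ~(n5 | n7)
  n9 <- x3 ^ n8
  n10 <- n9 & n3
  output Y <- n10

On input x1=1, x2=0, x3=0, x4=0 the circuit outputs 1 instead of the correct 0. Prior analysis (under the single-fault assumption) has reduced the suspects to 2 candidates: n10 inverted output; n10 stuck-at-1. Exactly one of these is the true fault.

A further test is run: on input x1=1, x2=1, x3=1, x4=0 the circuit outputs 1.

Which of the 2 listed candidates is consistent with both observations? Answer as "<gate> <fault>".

n10 stuck-at-1

Evaluate each candidate on input x1=1, x2=1, x3=1, x4=0:
  n10 inverted output: n1=1, n2=1, n3=1, n4=0, n5=1, n6=0, n7=0, n8=0, n9=1, n10=0 [inverted output] → 0 — eliminated
  n10 stuck-at-1: n1=1, n2=1, n3=1, n4=0, n5=1, n6=0, n7=0, n8=0, n9=1, n10=1 [stuck-at-1] → 1 — matches
Only n10 stuck-at-1 reproduces the observed 1.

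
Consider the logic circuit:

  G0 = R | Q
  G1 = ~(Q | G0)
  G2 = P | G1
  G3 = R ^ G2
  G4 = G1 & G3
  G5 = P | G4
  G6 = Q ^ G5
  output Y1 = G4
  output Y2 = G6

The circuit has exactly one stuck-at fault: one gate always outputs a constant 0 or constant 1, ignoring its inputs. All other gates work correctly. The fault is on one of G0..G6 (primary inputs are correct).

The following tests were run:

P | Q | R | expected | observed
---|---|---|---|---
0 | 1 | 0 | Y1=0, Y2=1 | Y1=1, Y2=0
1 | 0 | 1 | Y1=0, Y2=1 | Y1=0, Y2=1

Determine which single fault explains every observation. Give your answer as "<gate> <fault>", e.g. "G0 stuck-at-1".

Fault-free values for test 1 (P=0, Q=1, R=0): G0=1, G1=0, G2=0, G3=0, G4=0, G5=0, G6=1, giving Y1=0, Y2=1. Observed Y1=1, Y2=0.
Test 1: faults giving observed Y1=1, Y2=0 are {G1 stuck-at-1, G4 stuck-at-1}.
Test 2 (P=1, Q=0, R=1): fault-free G0=1, G1=0, G2=1, G3=0, G4=0, G5=1, G6=1 → Y1=0, Y2=1; observed Y1=0, Y2=1. Eliminates G4 stuck-at-1.
Only G1 stuck-at-1 is consistent with every test.

G1 stuck-at-1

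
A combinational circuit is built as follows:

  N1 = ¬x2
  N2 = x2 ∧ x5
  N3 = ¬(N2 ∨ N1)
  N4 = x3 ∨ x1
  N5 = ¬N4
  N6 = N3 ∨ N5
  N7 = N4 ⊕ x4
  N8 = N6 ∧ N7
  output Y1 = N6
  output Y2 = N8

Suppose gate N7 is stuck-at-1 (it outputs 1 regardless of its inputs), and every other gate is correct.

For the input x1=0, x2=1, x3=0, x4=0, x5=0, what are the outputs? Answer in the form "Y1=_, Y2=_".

Y1=1, Y2=1

Propagate with N7 forced: N1=0, N2=0, N3=1, N4=0, N5=1, N6=1, N7=1 [stuck-at-1], N8=1.
So the outputs are Y1=1, Y2=1. (Without the fault they would be Y1=1, Y2=0.)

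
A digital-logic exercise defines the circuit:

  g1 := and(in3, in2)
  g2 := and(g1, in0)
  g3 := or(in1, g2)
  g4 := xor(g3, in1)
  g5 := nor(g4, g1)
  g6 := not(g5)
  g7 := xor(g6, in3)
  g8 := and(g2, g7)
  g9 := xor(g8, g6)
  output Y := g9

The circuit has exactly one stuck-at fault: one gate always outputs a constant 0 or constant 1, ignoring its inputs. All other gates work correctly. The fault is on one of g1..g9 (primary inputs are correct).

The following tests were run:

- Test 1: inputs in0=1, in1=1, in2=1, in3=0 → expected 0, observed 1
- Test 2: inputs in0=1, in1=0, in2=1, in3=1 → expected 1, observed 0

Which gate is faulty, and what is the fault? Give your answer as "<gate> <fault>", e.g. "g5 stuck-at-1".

g8 stuck-at-1

Fault-free values for test 1 (in0=1, in1=1, in2=1, in3=0): g1=0, g2=0, g3=1, g4=0, g5=1, g6=0, g7=0, g8=0, g9=0, giving Y=0. Observed 1.
Test 1: faults giving observed 1 are {g3 stuck-at-0, g4 stuck-at-1, g5 stuck-at-0, g6 stuck-at-1, g8 stuck-at-1, g9 stuck-at-1}.
Test 2 (in0=1, in1=0, in2=1, in3=1): fault-free g1=1, g2=1, g3=1, g4=1, g5=0, g6=1, g7=0, g8=0, g9=1 → 1; observed 0. Eliminates g3 stuck-at-0, g4 stuck-at-1, g5 stuck-at-0, g6 stuck-at-1, g9 stuck-at-1.
Only g8 stuck-at-1 is consistent with every test.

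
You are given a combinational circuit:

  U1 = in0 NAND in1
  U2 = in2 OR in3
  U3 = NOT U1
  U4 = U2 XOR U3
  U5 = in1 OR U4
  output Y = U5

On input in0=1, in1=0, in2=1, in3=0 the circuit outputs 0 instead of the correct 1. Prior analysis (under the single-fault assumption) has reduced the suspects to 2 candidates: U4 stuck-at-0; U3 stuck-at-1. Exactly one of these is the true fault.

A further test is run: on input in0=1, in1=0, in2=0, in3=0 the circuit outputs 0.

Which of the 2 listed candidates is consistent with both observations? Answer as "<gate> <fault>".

Evaluate each candidate on input in0=1, in1=0, in2=0, in3=0:
  U4 stuck-at-0: U1=1, U2=0, U3=0, U4=0 [stuck-at-0], U5=0 → 0 — matches
  U3 stuck-at-1: U1=1, U2=0, U3=1 [stuck-at-1], U4=1, U5=1 → 1 — eliminated
Only U4 stuck-at-0 reproduces the observed 0.

U4 stuck-at-0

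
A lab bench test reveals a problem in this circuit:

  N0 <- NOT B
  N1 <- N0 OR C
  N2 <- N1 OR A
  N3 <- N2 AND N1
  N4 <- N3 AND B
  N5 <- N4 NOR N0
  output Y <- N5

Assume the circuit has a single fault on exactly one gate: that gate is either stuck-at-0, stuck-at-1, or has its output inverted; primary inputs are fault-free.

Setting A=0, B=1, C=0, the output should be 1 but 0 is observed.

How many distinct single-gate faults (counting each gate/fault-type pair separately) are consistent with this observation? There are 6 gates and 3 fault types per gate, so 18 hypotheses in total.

10

Fault-free: N0=0, N1=0, N2=0, N3=0, N4=0, N5=1 → 1. Observed 0.
  N0: stuck-at-1, inverted output ✓; others ✗
  N1: stuck-at-1, inverted output ✓; others ✗
  N2: none of the 3 fault types match ✗
  N3: stuck-at-1, inverted output ✓; others ✗
  N4: stuck-at-1, inverted output ✓; others ✗
  N5: stuck-at-0, inverted output ✓; others ✗
Consistent faults: {N0 stuck-at-1, N0 inverted output, N1 stuck-at-1, N1 inverted output, N3 stuck-at-1, N3 inverted output, N4 stuck-at-1, N4 inverted output, N5 stuck-at-0, N5 inverted output} — 10 in all.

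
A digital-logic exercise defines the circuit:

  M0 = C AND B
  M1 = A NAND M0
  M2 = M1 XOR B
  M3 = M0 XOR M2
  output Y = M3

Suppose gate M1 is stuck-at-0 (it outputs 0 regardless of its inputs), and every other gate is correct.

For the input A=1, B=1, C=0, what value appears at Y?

Propagate with M1 forced: M0=0, M1=0 [stuck-at-0], M2=1, M3=1.
So Y = 1. (Without the fault it would be 0.)

1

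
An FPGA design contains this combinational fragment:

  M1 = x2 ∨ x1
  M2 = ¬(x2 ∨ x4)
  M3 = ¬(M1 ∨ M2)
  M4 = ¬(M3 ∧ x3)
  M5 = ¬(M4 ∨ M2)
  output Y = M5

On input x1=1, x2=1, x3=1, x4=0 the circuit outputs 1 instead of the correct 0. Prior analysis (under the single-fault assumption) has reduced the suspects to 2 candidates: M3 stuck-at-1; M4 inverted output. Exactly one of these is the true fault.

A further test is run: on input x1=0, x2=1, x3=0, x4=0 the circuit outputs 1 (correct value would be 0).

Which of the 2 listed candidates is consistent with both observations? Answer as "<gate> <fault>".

M4 inverted output

Evaluate each candidate on input x1=0, x2=1, x3=0, x4=0:
  M3 stuck-at-1: M1=1, M2=0, M3=1 [stuck-at-1], M4=1, M5=0 → 0 — eliminated
  M4 inverted output: M1=1, M2=0, M3=0, M4=0 [inverted output], M5=1 → 1 — matches
Only M4 inverted output reproduces the observed 1.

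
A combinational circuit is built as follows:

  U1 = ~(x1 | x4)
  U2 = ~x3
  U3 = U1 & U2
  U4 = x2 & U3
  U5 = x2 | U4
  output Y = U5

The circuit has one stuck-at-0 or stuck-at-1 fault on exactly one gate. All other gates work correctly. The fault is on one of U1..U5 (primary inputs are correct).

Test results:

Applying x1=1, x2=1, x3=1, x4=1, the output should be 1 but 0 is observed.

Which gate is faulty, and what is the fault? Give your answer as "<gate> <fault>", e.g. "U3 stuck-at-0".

U5 stuck-at-0

Fault-free values for test 1 (x1=1, x2=1, x3=1, x4=1): U1=0, U2=0, U3=0, U4=0, U5=1, giving Y=1. Observed 0.
Test 1: faults giving observed 0 are {U5 stuck-at-0}.
Only U5 stuck-at-0 is consistent with every test.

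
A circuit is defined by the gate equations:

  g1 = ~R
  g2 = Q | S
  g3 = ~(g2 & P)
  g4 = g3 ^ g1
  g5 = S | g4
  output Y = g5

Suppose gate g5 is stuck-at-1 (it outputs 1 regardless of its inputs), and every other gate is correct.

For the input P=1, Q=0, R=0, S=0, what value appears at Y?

Propagate with g5 forced: g1=1, g2=0, g3=1, g4=0, g5=1 [stuck-at-1].
So Y = 1. (Without the fault it would be 0.)

1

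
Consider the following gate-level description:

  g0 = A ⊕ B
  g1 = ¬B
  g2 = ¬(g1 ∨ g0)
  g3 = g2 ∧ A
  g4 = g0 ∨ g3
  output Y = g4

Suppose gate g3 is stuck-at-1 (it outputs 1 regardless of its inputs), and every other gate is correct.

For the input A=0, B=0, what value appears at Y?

Propagate with g3 forced: g0=0, g1=1, g2=0, g3=1 [stuck-at-1], g4=1.
So Y = 1. (Without the fault it would be 0.)

1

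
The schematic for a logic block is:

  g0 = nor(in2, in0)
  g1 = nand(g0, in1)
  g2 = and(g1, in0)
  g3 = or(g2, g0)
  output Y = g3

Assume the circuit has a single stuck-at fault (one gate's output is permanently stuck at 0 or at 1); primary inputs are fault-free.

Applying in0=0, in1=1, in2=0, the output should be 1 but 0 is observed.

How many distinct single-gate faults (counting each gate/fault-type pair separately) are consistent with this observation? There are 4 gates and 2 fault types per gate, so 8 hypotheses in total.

2

Fault-free: g0=1, g1=0, g2=0, g3=1 → 1. Observed 0.
  g0 stuck-at-0: output 0 ✓
  g0 stuck-at-1: output 1 ✗
  g1 stuck-at-0: output 1 ✗
  g1 stuck-at-1: output 1 ✗
  g2 stuck-at-0: output 1 ✗
  g2 stuck-at-1: output 1 ✗
  g3 stuck-at-0: output 0 ✓
  g3 stuck-at-1: output 1 ✗
Consistent faults: {g0 stuck-at-0, g3 stuck-at-0} — 2 in all.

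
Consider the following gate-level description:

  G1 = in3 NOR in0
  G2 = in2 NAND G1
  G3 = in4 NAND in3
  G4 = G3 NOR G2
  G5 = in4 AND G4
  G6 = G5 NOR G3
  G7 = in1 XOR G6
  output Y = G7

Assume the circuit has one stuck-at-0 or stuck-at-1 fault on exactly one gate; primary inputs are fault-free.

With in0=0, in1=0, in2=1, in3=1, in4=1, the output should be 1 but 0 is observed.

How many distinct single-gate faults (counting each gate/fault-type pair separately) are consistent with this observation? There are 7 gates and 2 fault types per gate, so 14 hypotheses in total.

7

Fault-free: G1=0, G2=1, G3=0, G4=0, G5=0, G6=1, G7=1 → 1. Observed 0.
  G1 stuck-at-0: output 1 ✗
  G1 stuck-at-1: output 0 ✓
  G2 stuck-at-0: output 0 ✓
  G2 stuck-at-1: output 1 ✗
  G3 stuck-at-0: output 1 ✗
  G3 stuck-at-1: output 0 ✓
  G4 stuck-at-0: output 1 ✗
  G4 stuck-at-1: output 0 ✓
  G5 stuck-at-0: output 1 ✗
  G5 stuck-at-1: output 0 ✓
  G6 stuck-at-0: output 0 ✓
  G6 stuck-at-1: output 1 ✗
  G7 stuck-at-0: output 0 ✓
  G7 stuck-at-1: output 1 ✗
Consistent faults: {G1 stuck-at-1, G2 stuck-at-0, G3 stuck-at-1, G4 stuck-at-1, G5 stuck-at-1, G6 stuck-at-0, G7 stuck-at-0} — 7 in all.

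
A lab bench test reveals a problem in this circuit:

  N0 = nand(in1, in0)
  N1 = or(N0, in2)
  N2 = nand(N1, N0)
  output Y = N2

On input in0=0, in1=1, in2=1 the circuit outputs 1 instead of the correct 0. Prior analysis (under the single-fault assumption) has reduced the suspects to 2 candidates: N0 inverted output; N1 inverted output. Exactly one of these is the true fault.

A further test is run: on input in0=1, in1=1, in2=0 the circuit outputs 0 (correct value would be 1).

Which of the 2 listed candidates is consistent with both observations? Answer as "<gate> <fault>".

N0 inverted output

Evaluate each candidate on input in0=1, in1=1, in2=0:
  N0 inverted output: N0=1 [inverted output], N1=1, N2=0 → 0 — matches
  N1 inverted output: N0=0, N1=1 [inverted output], N2=1 → 1 — eliminated
Only N0 inverted output reproduces the observed 0.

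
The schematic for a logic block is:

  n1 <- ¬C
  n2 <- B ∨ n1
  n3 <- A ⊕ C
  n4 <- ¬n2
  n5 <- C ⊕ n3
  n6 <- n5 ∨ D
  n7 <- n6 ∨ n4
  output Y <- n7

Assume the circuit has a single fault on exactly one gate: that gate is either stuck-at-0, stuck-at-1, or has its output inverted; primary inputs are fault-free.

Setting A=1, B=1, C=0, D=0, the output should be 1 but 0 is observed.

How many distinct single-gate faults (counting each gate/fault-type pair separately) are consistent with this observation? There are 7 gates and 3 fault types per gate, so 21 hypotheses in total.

Fault-free: n1=1, n2=1, n3=1, n4=0, n5=1, n6=1, n7=1 → 1. Observed 0.
  n1: none of the 3 fault types match ✗
  n2: none of the 3 fault types match ✗
  n3: stuck-at-0, inverted output ✓; others ✗
  n4: none of the 3 fault types match ✗
  n5: stuck-at-0, inverted output ✓; others ✗
  n6: stuck-at-0, inverted output ✓; others ✗
  n7: stuck-at-0, inverted output ✓; others ✗
Consistent faults: {n3 stuck-at-0, n3 inverted output, n5 stuck-at-0, n5 inverted output, n6 stuck-at-0, n6 inverted output, n7 stuck-at-0, n7 inverted output} — 8 in all.

8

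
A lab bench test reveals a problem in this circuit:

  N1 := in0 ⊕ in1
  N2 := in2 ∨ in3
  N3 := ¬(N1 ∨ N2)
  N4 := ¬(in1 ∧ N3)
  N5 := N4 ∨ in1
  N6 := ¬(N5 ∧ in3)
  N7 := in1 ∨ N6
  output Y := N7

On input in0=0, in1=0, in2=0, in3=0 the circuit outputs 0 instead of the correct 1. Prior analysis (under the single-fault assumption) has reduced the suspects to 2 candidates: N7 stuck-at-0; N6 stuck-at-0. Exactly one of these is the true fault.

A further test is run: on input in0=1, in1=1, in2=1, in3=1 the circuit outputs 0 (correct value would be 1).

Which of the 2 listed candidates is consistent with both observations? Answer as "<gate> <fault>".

N7 stuck-at-0

Evaluate each candidate on input in0=1, in1=1, in2=1, in3=1:
  N7 stuck-at-0: N1=0, N2=1, N3=0, N4=1, N5=1, N6=0, N7=0 [stuck-at-0] → 0 — matches
  N6 stuck-at-0: N1=0, N2=1, N3=0, N4=1, N5=1, N6=0 [stuck-at-0], N7=1 → 1 — eliminated
Only N7 stuck-at-0 reproduces the observed 0.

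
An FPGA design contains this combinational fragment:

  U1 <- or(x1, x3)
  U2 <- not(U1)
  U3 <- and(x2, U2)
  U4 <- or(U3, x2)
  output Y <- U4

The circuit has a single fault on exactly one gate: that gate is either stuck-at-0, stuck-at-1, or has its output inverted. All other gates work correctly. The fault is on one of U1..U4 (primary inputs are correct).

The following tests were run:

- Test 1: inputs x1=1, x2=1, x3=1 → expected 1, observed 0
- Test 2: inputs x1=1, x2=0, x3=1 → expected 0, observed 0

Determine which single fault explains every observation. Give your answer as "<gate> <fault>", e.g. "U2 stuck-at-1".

Fault-free values for test 1 (x1=1, x2=1, x3=1): U1=1, U2=0, U3=0, U4=1, giving Y=1. Observed 0.
Test 1: faults giving observed 0 are {U4 stuck-at-0, U4 inverted output}.
Test 2 (x1=1, x2=0, x3=1): fault-free U1=1, U2=0, U3=0, U4=0 → 0; observed 0. Eliminates U4 inverted output.
Only U4 stuck-at-0 is consistent with every test.

U4 stuck-at-0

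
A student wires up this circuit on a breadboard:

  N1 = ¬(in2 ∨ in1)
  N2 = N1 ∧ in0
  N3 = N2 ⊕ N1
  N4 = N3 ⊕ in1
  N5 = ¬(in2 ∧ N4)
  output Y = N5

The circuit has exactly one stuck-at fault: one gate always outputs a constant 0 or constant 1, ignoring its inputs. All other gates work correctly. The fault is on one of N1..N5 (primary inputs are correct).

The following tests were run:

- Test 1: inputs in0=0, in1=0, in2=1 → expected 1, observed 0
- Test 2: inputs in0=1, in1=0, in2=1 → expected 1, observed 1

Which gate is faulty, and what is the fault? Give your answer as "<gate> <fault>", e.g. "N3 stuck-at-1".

Fault-free values for test 1 (in0=0, in1=0, in2=1): N1=0, N2=0, N3=0, N4=0, N5=1, giving Y=1. Observed 0.
Test 1: faults giving observed 0 are {N1 stuck-at-1, N2 stuck-at-1, N3 stuck-at-1, N4 stuck-at-1, N5 stuck-at-0}.
Test 2 (in0=1, in1=0, in2=1): fault-free N1=0, N2=0, N3=0, N4=0, N5=1 → 1; observed 1. Eliminates N2 stuck-at-1, N3 stuck-at-1, N4 stuck-at-1, N5 stuck-at-0.
Only N1 stuck-at-1 is consistent with every test.

N1 stuck-at-1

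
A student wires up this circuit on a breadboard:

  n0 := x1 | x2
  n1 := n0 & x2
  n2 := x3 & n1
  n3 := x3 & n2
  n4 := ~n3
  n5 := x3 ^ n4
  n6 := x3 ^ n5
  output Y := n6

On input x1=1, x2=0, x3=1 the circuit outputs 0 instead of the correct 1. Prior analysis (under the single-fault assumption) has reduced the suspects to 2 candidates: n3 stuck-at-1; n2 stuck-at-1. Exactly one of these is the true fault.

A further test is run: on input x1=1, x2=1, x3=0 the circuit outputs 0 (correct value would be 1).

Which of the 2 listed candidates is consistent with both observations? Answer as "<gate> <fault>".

Evaluate each candidate on input x1=1, x2=1, x3=0:
  n3 stuck-at-1: n0=1, n1=1, n2=0, n3=1 [stuck-at-1], n4=0, n5=0, n6=0 → 0 — matches
  n2 stuck-at-1: n0=1, n1=1, n2=1 [stuck-at-1], n3=0, n4=1, n5=1, n6=1 → 1 — eliminated
Only n3 stuck-at-1 reproduces the observed 0.

n3 stuck-at-1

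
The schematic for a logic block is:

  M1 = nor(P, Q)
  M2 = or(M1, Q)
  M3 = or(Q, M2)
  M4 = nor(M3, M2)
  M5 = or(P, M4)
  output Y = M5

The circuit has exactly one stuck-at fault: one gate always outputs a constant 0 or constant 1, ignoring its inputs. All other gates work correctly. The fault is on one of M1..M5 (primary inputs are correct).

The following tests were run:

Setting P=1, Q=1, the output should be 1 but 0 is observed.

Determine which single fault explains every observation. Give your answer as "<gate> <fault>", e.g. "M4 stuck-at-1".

Fault-free values for test 1 (P=1, Q=1): M1=0, M2=1, M3=1, M4=0, M5=1, giving Y=1. Observed 0.
Test 1: faults giving observed 0 are {M5 stuck-at-0}.
Only M5 stuck-at-0 is consistent with every test.

M5 stuck-at-0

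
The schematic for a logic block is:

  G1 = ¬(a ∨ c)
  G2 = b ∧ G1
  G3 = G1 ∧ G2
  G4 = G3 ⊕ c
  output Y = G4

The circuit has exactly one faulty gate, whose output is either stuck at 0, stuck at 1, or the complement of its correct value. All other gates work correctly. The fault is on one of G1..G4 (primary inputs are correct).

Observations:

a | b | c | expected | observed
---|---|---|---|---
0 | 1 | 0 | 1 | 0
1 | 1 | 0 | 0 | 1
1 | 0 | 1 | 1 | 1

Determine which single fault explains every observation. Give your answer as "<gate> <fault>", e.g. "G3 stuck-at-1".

G1 inverted output

Fault-free values for test 1 (a=0, b=1, c=0): G1=1, G2=1, G3=1, G4=1, giving Y=1. Observed 0.
Test 1: faults giving observed 0 are {G1 stuck-at-0, G1 inverted output, G2 stuck-at-0, G2 inverted output, G3 stuck-at-0, G3 inverted output, G4 stuck-at-0, G4 inverted output}.
Test 2 (a=1, b=1, c=0): fault-free G1=0, G2=0, G3=0, G4=0 → 0; observed 1. Eliminates G1 stuck-at-0, G2 stuck-at-0, G2 inverted output, G3 stuck-at-0, G4 stuck-at-0.
Test 3 (a=1, b=0, c=1): fault-free G1=0, G2=0, G3=0, G4=1 → 1; observed 1. Eliminates G3 inverted output, G4 inverted output.
Only G1 inverted output is consistent with every test.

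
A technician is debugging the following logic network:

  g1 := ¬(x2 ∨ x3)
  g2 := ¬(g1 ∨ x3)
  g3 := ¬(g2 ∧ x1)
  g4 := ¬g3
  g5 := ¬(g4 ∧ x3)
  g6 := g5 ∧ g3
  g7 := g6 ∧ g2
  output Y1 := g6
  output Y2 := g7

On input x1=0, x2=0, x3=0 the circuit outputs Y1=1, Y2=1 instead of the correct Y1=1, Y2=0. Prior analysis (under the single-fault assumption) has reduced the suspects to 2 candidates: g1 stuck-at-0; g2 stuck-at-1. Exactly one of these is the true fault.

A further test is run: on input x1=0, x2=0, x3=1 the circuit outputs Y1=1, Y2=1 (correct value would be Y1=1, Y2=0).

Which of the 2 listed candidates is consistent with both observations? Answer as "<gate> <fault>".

Evaluate each candidate on input x1=0, x2=0, x3=1:
  g1 stuck-at-0: g1=0 [stuck-at-0], g2=0, g3=1, g4=0, g5=1, g6=1, g7=0 → Y1=1, Y2=0 — eliminated
  g2 stuck-at-1: g1=0, g2=1 [stuck-at-1], g3=1, g4=0, g5=1, g6=1, g7=1 → Y1=1, Y2=1 — matches
Only g2 stuck-at-1 reproduces the observed Y1=1, Y2=1.

g2 stuck-at-1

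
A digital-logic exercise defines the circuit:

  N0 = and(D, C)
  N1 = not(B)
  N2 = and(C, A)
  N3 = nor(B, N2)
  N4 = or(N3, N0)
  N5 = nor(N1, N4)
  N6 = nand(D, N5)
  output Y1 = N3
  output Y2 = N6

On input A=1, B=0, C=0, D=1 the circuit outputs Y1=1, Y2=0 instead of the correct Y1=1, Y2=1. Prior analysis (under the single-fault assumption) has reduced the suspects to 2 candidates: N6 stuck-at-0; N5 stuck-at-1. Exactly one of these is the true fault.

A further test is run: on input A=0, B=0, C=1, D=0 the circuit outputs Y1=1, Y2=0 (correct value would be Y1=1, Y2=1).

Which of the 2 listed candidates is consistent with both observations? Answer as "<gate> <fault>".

Evaluate each candidate on input A=0, B=0, C=1, D=0:
  N6 stuck-at-0: N0=0, N1=1, N2=0, N3=1, N4=1, N5=0, N6=0 [stuck-at-0] → Y1=1, Y2=0 — matches
  N5 stuck-at-1: N0=0, N1=1, N2=0, N3=1, N4=1, N5=1 [stuck-at-1], N6=1 → Y1=1, Y2=1 — eliminated
Only N6 stuck-at-0 reproduces the observed Y1=1, Y2=0.

N6 stuck-at-0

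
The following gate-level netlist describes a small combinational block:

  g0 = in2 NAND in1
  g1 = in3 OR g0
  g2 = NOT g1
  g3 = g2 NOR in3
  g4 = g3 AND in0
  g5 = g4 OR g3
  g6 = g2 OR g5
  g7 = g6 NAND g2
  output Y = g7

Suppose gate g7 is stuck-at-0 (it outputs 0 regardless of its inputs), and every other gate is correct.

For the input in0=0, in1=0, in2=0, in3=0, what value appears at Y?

0

Propagate with g7 forced: g0=1, g1=1, g2=0, g3=1, g4=0, g5=1, g6=1, g7=0 [stuck-at-0].
So Y = 0. (Without the fault it would be 1.)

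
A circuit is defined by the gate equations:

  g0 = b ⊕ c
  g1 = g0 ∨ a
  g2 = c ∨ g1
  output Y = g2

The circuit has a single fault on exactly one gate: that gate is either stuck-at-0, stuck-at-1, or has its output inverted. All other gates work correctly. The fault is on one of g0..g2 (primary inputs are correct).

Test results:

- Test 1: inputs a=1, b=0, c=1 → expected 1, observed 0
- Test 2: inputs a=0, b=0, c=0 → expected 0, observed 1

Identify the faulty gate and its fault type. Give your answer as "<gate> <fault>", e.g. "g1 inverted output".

g2 inverted output

Fault-free values for test 1 (a=1, b=0, c=1): g0=1, g1=1, g2=1, giving Y=1. Observed 0.
Test 1: faults giving observed 0 are {g2 stuck-at-0, g2 inverted output}.
Test 2 (a=0, b=0, c=0): fault-free g0=0, g1=0, g2=0 → 0; observed 1. Eliminates g2 stuck-at-0.
Only g2 inverted output is consistent with every test.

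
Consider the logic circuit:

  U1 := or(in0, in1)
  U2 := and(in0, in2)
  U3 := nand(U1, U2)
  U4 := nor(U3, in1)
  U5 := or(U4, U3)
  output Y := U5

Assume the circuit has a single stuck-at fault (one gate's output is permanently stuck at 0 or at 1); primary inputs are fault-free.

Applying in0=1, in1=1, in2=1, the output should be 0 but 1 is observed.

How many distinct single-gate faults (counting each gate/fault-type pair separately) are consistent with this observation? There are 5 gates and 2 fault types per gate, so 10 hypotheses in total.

5

Fault-free: U1=1, U2=1, U3=0, U4=0, U5=0 → 0. Observed 1.
  U1 stuck-at-0: output 1 ✓
  U1 stuck-at-1: output 0 ✗
  U2 stuck-at-0: output 1 ✓
  U2 stuck-at-1: output 0 ✗
  U3 stuck-at-0: output 0 ✗
  U3 stuck-at-1: output 1 ✓
  U4 stuck-at-0: output 0 ✗
  U4 stuck-at-1: output 1 ✓
  U5 stuck-at-0: output 0 ✗
  U5 stuck-at-1: output 1 ✓
Consistent faults: {U1 stuck-at-0, U2 stuck-at-0, U3 stuck-at-1, U4 stuck-at-1, U5 stuck-at-1} — 5 in all.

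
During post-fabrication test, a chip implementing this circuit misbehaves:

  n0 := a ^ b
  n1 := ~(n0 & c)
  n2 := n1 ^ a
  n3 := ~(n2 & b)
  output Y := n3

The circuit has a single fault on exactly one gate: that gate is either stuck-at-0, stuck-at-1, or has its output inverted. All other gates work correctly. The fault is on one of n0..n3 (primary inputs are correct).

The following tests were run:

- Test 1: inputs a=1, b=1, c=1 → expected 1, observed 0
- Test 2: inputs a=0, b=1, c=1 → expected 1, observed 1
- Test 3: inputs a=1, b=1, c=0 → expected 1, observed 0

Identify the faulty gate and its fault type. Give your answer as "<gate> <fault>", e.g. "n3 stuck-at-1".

Fault-free values for test 1 (a=1, b=1, c=1): n0=0, n1=1, n2=0, n3=1, giving Y=1. Observed 0.
Test 1: faults giving observed 0 are {n0 stuck-at-1, n0 inverted output, n1 stuck-at-0, n1 inverted output, n2 stuck-at-1, n2 inverted output, n3 stuck-at-0, n3 inverted output}.
Test 2 (a=0, b=1, c=1): fault-free n0=1, n1=0, n2=0, n3=1 → 1; observed 1. Eliminates n0 inverted output, n1 inverted output, n2 stuck-at-1, n2 inverted output, n3 stuck-at-0, n3 inverted output.
Test 3 (a=1, b=1, c=0): fault-free n0=0, n1=1, n2=0, n3=1 → 1; observed 0. Eliminates n0 stuck-at-1.
Only n1 stuck-at-0 is consistent with every test.

n1 stuck-at-0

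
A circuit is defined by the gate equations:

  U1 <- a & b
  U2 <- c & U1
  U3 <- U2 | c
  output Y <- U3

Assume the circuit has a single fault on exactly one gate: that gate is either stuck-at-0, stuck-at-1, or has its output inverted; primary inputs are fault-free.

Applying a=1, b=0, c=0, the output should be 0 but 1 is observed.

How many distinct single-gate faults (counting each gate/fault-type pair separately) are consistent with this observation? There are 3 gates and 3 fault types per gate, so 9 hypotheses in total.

Fault-free: U1=0, U2=0, U3=0 → 0. Observed 1.
  U1 stuck-at-0: output 0 ✗
  U1 stuck-at-1: output 0 ✗
  U1 inverted output: output 0 ✗
  U2 stuck-at-0: output 0 ✗
  U2 stuck-at-1: output 1 ✓
  U2 inverted output: output 1 ✓
  U3 stuck-at-0: output 0 ✗
  U3 stuck-at-1: output 1 ✓
  U3 inverted output: output 1 ✓
Consistent faults: {U2 stuck-at-1, U2 inverted output, U3 stuck-at-1, U3 inverted output} — 4 in all.

4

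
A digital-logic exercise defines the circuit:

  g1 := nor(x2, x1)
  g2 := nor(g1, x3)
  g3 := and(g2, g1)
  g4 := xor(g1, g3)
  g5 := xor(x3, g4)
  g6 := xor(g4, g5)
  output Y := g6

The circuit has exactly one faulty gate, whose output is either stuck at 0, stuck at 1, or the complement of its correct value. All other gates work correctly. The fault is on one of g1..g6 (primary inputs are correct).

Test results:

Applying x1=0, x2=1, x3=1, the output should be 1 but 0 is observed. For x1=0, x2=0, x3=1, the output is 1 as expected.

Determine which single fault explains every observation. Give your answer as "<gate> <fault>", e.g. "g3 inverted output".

g5 stuck-at-0

Fault-free values for test 1 (x1=0, x2=1, x3=1): g1=0, g2=0, g3=0, g4=0, g5=1, g6=1, giving Y=1. Observed 0.
Test 1: faults giving observed 0 are {g5 stuck-at-0, g5 inverted output, g6 stuck-at-0, g6 inverted output}.
Test 2 (x1=0, x2=0, x3=1): fault-free g1=1, g2=0, g3=0, g4=1, g5=0, g6=1 → 1; observed 1. Eliminates g5 inverted output, g6 stuck-at-0, g6 inverted output.
Only g5 stuck-at-0 is consistent with every test.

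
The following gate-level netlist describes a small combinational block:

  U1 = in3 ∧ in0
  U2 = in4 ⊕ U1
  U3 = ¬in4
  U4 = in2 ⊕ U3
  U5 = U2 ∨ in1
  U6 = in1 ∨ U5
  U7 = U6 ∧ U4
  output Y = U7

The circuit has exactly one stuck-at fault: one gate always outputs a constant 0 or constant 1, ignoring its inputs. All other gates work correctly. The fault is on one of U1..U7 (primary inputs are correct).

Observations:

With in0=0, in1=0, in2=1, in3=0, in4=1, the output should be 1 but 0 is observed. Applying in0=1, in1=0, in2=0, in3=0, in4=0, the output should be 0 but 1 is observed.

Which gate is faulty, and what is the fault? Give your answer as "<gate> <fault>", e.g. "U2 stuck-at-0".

U1 stuck-at-1

Fault-free values for test 1 (in0=0, in1=0, in2=1, in3=0, in4=1): U1=0, U2=1, U3=0, U4=1, U5=1, U6=1, U7=1, giving Y=1. Observed 0.
Test 1: faults giving observed 0 are {U1 stuck-at-1, U2 stuck-at-0, U3 stuck-at-1, U4 stuck-at-0, U5 stuck-at-0, U6 stuck-at-0, U7 stuck-at-0}.
Test 2 (in0=1, in1=0, in2=0, in3=0, in4=0): fault-free U1=0, U2=0, U3=1, U4=1, U5=0, U6=0, U7=0 → 0; observed 1. Eliminates U2 stuck-at-0, U3 stuck-at-1, U4 stuck-at-0, U5 stuck-at-0, U6 stuck-at-0, U7 stuck-at-0.
Only U1 stuck-at-1 is consistent with every test.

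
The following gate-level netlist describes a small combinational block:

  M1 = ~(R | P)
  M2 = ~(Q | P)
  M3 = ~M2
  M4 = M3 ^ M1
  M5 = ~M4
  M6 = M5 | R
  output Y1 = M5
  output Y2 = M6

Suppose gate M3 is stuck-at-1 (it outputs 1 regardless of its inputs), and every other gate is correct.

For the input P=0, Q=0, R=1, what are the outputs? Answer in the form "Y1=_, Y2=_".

Propagate with M3 forced: M1=0, M2=1, M3=1 [stuck-at-1], M4=1, M5=0, M6=1.
So the outputs are Y1=0, Y2=1. (Without the fault they would be Y1=1, Y2=1.)

Y1=0, Y2=1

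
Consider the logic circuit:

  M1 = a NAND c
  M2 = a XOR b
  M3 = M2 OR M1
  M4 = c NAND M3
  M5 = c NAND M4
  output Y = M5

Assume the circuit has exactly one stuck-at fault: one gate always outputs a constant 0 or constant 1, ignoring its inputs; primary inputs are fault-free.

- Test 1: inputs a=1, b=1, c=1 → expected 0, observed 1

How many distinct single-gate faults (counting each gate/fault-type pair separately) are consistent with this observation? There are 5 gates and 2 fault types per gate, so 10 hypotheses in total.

5

Fault-free: M1=0, M2=0, M3=0, M4=1, M5=0 → 0. Observed 1.
  M1 stuck-at-0: output 0 ✗
  M1 stuck-at-1: output 1 ✓
  M2 stuck-at-0: output 0 ✗
  M2 stuck-at-1: output 1 ✓
  M3 stuck-at-0: output 0 ✗
  M3 stuck-at-1: output 1 ✓
  M4 stuck-at-0: output 1 ✓
  M4 stuck-at-1: output 0 ✗
  M5 stuck-at-0: output 0 ✗
  M5 stuck-at-1: output 1 ✓
Consistent faults: {M1 stuck-at-1, M2 stuck-at-1, M3 stuck-at-1, M4 stuck-at-0, M5 stuck-at-1} — 5 in all.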